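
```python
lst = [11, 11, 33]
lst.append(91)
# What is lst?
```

[11, 11, 33, 91]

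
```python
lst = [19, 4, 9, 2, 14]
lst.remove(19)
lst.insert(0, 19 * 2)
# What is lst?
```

After line 1: lst = [19, 4, 9, 2, 14]
After line 2 (remove first 19): lst = [4, 9, 2, 14]
After line 3 (insert 38 at index 0): lst = [38, 4, 9, 2, 14]

[38, 4, 9, 2, 14]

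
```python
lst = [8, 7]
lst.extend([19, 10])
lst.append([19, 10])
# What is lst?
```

After line 1: lst = [8, 7]
After line 2 (extend unpacks [19, 10]): lst = [8, 7, 19, 10]
After line 3 (append adds [19, 10] as single element): lst = [8, 7, 19, 10, [19, 10]]

[8, 7, 19, 10, [19, 10]]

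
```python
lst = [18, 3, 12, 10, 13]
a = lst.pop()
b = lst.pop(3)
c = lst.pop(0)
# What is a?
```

After line 1: lst = [18, 3, 12, 10, 13]
After line 2 (pop() -> a = 13): lst = [18, 3, 12, 10]
After line 3 (pop(3) -> b = 10): lst = [18, 3, 12]
After line 4 (pop(0) -> c = 18): lst = [3, 12]

13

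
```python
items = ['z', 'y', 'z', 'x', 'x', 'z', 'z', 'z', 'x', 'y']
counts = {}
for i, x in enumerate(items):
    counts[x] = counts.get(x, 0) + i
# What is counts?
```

Initial: counts = {}, items = ['z', 'y', 'z', 'x', 'x', 'z', 'z', 'z', 'x', 'y']
i=0, x='z': counts = {'z': 0}
i=1, x='y': counts = {'z': 0, 'y': 1}
i=2, x='z': counts = {'z': 2, 'y': 1}
i=3, x='x': counts = {'z': 2, 'y': 1, 'x': 3}
i=4, x='x': counts = {'z': 2, 'y': 1, 'x': 7}
i=5, x='z': counts = {'z': 7, 'y': 1, 'x': 7}
i=6, x='z': counts = {'z': 13, 'y': 1, 'x': 7}
i=7, x='z': counts = {'z': 20, 'y': 1, 'x': 7}
i=8, x='x': counts = {'z': 20, 'y': 1, 'x': 15}
i=9, x='y': counts = {'z': 20, 'y': 10, 'x': 15}

{'z': 20, 'y': 10, 'x': 15}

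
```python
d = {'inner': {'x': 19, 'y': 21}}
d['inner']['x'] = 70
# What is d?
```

After line 1: d = {'inner': {'x': 19, 'y': 21}}
After line 2 (inner x overwritten): d = {'inner': {'x': 70, 'y': 21}}

{'inner': {'x': 70, 'y': 21}}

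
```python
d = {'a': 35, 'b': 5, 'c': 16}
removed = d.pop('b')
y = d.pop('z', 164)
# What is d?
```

After line 1: d = {'a': 35, 'b': 5, 'c': 16}
After line 2 (pop 'b' returns 5): d = {'a': 35, 'c': 16}, removed = 5
After line 3 (pop 'z' missing, returns default 164): d = {'a': 35, 'c': 16}, y = 164

{'a': 35, 'c': 16}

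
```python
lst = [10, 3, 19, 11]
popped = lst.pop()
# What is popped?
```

11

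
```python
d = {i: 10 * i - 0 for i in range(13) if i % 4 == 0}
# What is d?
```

{0: 0, 4: 40, 8: 80, 12: 120}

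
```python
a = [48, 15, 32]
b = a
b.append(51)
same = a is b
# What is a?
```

After line 1: a = [48, 15, 32]
After line 2 (b = a is an alias, same object): a = [48, 15, 32], b = [48, 15, 32]
After line 3 (b.append mutates the shared list): a = [48, 15, 32, 51], b = [48, 15, 32, 51]
After line 4 (same = a is b; same object -> True): same = True

[48, 15, 32, 51]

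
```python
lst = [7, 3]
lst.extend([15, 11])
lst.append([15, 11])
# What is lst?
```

After line 1: lst = [7, 3]
After line 2 (extend unpacks [15, 11]): lst = [7, 3, 15, 11]
After line 3 (append adds [15, 11] as single element): lst = [7, 3, 15, 11, [15, 11]]

[7, 3, 15, 11, [15, 11]]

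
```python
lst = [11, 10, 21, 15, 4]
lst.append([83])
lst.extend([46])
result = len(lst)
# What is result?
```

After line 1: lst = [11, 10, 21, 15, 4]
After line 2 (append adds [83] as single element): lst = [11, 10, 21, 15, 4, [83]]
After line 3 (extend unpacks [46], adds 46): lst = [11, 10, 21, 15, 4, [83], 46]
After line 4: result = len(lst) = 7

7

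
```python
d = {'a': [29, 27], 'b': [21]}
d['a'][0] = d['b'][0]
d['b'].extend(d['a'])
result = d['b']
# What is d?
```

After line 1: d = {'a': [29, 27], 'b': [21]}
After line 2 (a[0] = b[0] = 21): d = {'a': [21, 27], 'b': [21]}
After line 3 (b.extend(a) appends [21, 27]): d = {'a': [21, 27], 'b': [21, 21, 27]}
After line 4: result = d['b'] = [21, 21, 27]

{'a': [21, 27], 'b': [21, 21, 27]}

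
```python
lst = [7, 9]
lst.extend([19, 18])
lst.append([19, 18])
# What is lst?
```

After line 1: lst = [7, 9]
After line 2 (extend unpacks [19, 18]): lst = [7, 9, 19, 18]
After line 3 (append adds [19, 18] as single element): lst = [7, 9, 19, 18, [19, 18]]

[7, 9, 19, 18, [19, 18]]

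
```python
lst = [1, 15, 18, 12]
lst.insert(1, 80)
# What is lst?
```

[1, 80, 15, 18, 12]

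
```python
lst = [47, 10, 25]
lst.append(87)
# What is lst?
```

[47, 10, 25, 87]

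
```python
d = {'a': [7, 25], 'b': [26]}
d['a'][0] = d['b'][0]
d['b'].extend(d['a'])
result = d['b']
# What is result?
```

After line 1: d = {'a': [7, 25], 'b': [26]}
After line 2 (a[0] = b[0] = 26): d = {'a': [26, 25], 'b': [26]}
After line 3 (b.extend(a) appends [26, 25]): d = {'a': [26, 25], 'b': [26, 26, 25]}
After line 4: result = d['b'] = [26, 26, 25]

[26, 26, 25]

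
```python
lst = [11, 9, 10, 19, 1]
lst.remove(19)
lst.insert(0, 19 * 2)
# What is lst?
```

After line 1: lst = [11, 9, 10, 19, 1]
After line 2 (remove first 19): lst = [11, 9, 10, 1]
After line 3 (insert 38 at index 0): lst = [38, 11, 9, 10, 1]

[38, 11, 9, 10, 1]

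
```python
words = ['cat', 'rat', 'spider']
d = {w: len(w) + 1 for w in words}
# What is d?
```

{'cat': 4, 'rat': 4, 'spider': 7}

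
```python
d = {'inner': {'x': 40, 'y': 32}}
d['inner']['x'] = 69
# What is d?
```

After line 1: d = {'inner': {'x': 40, 'y': 32}}
After line 2 (inner x overwritten): d = {'inner': {'x': 69, 'y': 32}}

{'inner': {'x': 69, 'y': 32}}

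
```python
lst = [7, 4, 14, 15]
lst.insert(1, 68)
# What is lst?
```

[7, 68, 4, 14, 15]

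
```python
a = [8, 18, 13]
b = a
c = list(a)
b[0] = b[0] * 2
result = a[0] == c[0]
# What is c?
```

After line 1: a = [8, 18, 13]
After line 2 (b = a, alias): a = [8, 18, 13], b = [8, 18, 13]
After line 3 (c = list(a) is a copy, new object): c = [8, 18, 13]
After line 4 (b[0] = 8 * 2 = 16; mutates shared a/b): a = b = [16, 18, 13], c = [8, 18, 13]
After line 5 (a[0] = 16, c[0] = 8; result = False)

[8, 18, 13]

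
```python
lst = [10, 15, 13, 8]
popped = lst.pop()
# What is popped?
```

8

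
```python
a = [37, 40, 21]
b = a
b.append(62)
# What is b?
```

After line 1: a = [37, 40, 21]
After line 2 (b = a is an alias, same object): a = [37, 40, 21], b = [37, 40, 21]
After line 3 (b.append mutates the shared list): a = [37, 40, 21, 62], b = [37, 40, 21, 62]

[37, 40, 21, 62]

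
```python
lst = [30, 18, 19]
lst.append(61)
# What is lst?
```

[30, 18, 19, 61]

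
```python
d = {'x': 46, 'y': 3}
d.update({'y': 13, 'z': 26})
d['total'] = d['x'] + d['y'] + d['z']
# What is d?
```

After line 1: d = {'x': 46, 'y': 3}
After line 2 (y overwritten, z added): d = {'x': 46, 'y': 13, 'z': 26}
After line 3 (total = 46 + 13 + 26 = 85): d = {'x': 46, 'y': 13, 'z': 26, 'total': 85}

{'x': 46, 'y': 13, 'z': 26, 'total': 85}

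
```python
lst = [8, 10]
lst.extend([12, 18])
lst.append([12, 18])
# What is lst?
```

After line 1: lst = [8, 10]
After line 2 (extend unpacks [12, 18]): lst = [8, 10, 12, 18]
After line 3 (append adds [12, 18] as single element): lst = [8, 10, 12, 18, [12, 18]]

[8, 10, 12, 18, [12, 18]]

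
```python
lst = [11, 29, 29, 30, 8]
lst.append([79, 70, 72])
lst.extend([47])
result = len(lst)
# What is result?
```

After line 1: lst = [11, 29, 29, 30, 8]
After line 2 (append adds [79, 70, 72] as single element): lst = [11, 29, 29, 30, 8, [79, 70, 72]]
After line 3 (extend unpacks [47], adds 47): lst = [11, 29, 29, 30, 8, [79, 70, 72], 47]
After line 4: result = len(lst) = 7

7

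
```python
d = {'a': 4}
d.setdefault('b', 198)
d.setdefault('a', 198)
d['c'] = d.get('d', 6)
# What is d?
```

After line 1: d = {'a': 4}
After line 2 (setdefault adds 'b'=198): d = {'a': 4, 'b': 198}
After line 3 (setdefault 'a' no-op, already exists): d = {'a': 4, 'b': 198}
After line 4 (get('d', 6) returns default since 'd' not in d): d = {'a': 4, 'b': 198, 'c': 6}

{'a': 4, 'b': 198, 'c': 6}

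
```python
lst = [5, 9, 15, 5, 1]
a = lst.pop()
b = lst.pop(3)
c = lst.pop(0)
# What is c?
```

After line 1: lst = [5, 9, 15, 5, 1]
After line 2 (pop() -> a = 1): lst = [5, 9, 15, 5]
After line 3 (pop(3) -> b = 5): lst = [5, 9, 15]
After line 4 (pop(0) -> c = 5): lst = [9, 15]

5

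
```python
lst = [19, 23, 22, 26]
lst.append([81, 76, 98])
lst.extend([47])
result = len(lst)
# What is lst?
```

After line 1: lst = [19, 23, 22, 26]
After line 2 (append adds [81, 76, 98] as single element): lst = [19, 23, 22, 26, [81, 76, 98]]
After line 3 (extend unpacks [47], adds 47): lst = [19, 23, 22, 26, [81, 76, 98], 47]
After line 4: result = len(lst) = 6

[19, 23, 22, 26, [81, 76, 98], 47]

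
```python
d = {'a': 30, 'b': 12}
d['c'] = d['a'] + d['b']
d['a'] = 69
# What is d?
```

After line 1: d = {'a': 30, 'b': 12}
After line 2 (d['c'] = 30 + 12): d = {'a': 30, 'b': 12, 'c': 42}
After line 3: d = {'a': 69, 'b': 12, 'c': 42}

{'a': 69, 'b': 12, 'c': 42}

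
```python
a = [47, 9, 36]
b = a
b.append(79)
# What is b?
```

After line 1: a = [47, 9, 36]
After line 2 (b = a is an alias, same object): a = [47, 9, 36], b = [47, 9, 36]
After line 3 (b.append mutates the shared list): a = [47, 9, 36, 79], b = [47, 9, 36, 79]

[47, 9, 36, 79]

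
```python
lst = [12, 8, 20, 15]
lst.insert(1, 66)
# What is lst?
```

[12, 66, 8, 20, 15]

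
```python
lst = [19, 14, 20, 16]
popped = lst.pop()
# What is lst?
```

[19, 14, 20]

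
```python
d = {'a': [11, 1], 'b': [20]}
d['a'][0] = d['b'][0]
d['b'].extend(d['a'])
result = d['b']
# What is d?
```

After line 1: d = {'a': [11, 1], 'b': [20]}
After line 2 (a[0] = b[0] = 20): d = {'a': [20, 1], 'b': [20]}
After line 3 (b.extend(a) appends [20, 1]): d = {'a': [20, 1], 'b': [20, 20, 1]}
After line 4: result = d['b'] = [20, 20, 1]

{'a': [20, 1], 'b': [20, 20, 1]}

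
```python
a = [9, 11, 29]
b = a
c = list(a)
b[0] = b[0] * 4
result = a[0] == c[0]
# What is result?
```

After line 1: a = [9, 11, 29]
After line 2 (b = a, alias): a = [9, 11, 29], b = [9, 11, 29]
After line 3 (c = list(a) is a copy, new object): c = [9, 11, 29]
After line 4 (b[0] = 9 * 4 = 36; mutates shared a/b): a = b = [36, 11, 29], c = [9, 11, 29]
After line 5 (a[0] = 36, c[0] = 9; result = False)

False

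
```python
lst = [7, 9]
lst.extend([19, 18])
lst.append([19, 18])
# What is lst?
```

After line 1: lst = [7, 9]
After line 2 (extend unpacks [19, 18]): lst = [7, 9, 19, 18]
After line 3 (append adds [19, 18] as single element): lst = [7, 9, 19, 18, [19, 18]]

[7, 9, 19, 18, [19, 18]]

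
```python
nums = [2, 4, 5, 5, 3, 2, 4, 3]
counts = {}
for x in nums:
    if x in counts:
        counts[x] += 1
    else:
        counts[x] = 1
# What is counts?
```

Initial: counts = {}, nums = [2, 4, 5, 5, 3, 2, 4, 3]
See 2: counts = {2: 1}
See 4: counts = {2: 1, 4: 1}
See 5: counts = {2: 1, 4: 1, 5: 1}
See 5: counts = {2: 1, 4: 1, 5: 2}
See 3: counts = {2: 1, 4: 1, 5: 2, 3: 1}
See 2: counts = {2: 2, 4: 1, 5: 2, 3: 1}
See 4: counts = {2: 2, 4: 2, 5: 2, 3: 1}
See 3: counts = {2: 2, 4: 2, 5: 2, 3: 2}

{2: 2, 4: 2, 5: 2, 3: 2}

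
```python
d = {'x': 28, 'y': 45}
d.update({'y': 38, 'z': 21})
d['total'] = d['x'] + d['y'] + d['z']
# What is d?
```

After line 1: d = {'x': 28, 'y': 45}
After line 2 (y overwritten, z added): d = {'x': 28, 'y': 38, 'z': 21}
After line 3 (total = 28 + 38 + 21 = 87): d = {'x': 28, 'y': 38, 'z': 21, 'total': 87}

{'x': 28, 'y': 38, 'z': 21, 'total': 87}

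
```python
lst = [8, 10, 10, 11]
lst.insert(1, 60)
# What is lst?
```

[8, 60, 10, 10, 11]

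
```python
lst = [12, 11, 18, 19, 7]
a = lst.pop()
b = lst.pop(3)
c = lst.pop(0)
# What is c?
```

After line 1: lst = [12, 11, 18, 19, 7]
After line 2 (pop() -> a = 7): lst = [12, 11, 18, 19]
After line 3 (pop(3) -> b = 19): lst = [12, 11, 18]
After line 4 (pop(0) -> c = 12): lst = [11, 18]

12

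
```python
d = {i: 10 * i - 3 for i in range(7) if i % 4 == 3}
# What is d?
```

{3: 27}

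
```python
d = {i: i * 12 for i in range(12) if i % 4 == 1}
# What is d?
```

{1: 12, 5: 60, 9: 108}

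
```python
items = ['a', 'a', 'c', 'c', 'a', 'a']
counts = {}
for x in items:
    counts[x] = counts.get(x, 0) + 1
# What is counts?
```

Initial: counts = {}, items = ['a', 'a', 'c', 'c', 'a', 'a']
See 'a': counts = {'a': 1}
See 'a': counts = {'a': 2}
See 'c': counts = {'a': 2, 'c': 1}
See 'c': counts = {'a': 2, 'c': 2}
See 'a': counts = {'a': 3, 'c': 2}
See 'a': counts = {'a': 4, 'c': 2}

{'a': 4, 'c': 2}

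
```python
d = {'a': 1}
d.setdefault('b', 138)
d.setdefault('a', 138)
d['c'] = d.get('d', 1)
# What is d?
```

After line 1: d = {'a': 1}
After line 2 (setdefault adds 'b'=138): d = {'a': 1, 'b': 138}
After line 3 (setdefault 'a' no-op, already exists): d = {'a': 1, 'b': 138}
After line 4 (get('d', 1) returns default since 'd' not in d): d = {'a': 1, 'b': 138, 'c': 1}

{'a': 1, 'b': 138, 'c': 1}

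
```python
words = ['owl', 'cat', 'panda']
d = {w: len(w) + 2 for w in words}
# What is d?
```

{'owl': 5, 'cat': 5, 'panda': 7}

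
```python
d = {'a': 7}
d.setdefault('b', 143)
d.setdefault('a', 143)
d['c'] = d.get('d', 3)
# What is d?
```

After line 1: d = {'a': 7}
After line 2 (setdefault adds 'b'=143): d = {'a': 7, 'b': 143}
After line 3 (setdefault 'a' no-op, already exists): d = {'a': 7, 'b': 143}
After line 4 (get('d', 3) returns default since 'd' not in d): d = {'a': 7, 'b': 143, 'c': 3}

{'a': 7, 'b': 143, 'c': 3}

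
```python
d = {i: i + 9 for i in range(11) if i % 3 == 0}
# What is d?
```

{0: 9, 3: 12, 6: 15, 9: 18}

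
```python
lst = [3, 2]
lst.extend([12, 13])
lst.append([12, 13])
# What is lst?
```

After line 1: lst = [3, 2]
After line 2 (extend unpacks [12, 13]): lst = [3, 2, 12, 13]
After line 3 (append adds [12, 13] as single element): lst = [3, 2, 12, 13, [12, 13]]

[3, 2, 12, 13, [12, 13]]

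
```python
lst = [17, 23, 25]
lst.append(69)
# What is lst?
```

[17, 23, 25, 69]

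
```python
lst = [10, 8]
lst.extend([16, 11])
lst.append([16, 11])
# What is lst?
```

After line 1: lst = [10, 8]
After line 2 (extend unpacks [16, 11]): lst = [10, 8, 16, 11]
After line 3 (append adds [16, 11] as single element): lst = [10, 8, 16, 11, [16, 11]]

[10, 8, 16, 11, [16, 11]]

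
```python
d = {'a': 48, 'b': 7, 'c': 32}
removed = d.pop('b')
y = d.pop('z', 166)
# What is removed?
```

After line 1: d = {'a': 48, 'b': 7, 'c': 32}
After line 2 (pop 'b' returns 7): d = {'a': 48, 'c': 32}, removed = 7
After line 3 (pop 'z' missing, returns default 166): d = {'a': 48, 'c': 32}, y = 166

7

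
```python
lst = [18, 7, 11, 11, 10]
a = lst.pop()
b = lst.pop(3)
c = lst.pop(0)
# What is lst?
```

After line 1: lst = [18, 7, 11, 11, 10]
After line 2 (pop() -> a = 10): lst = [18, 7, 11, 11]
After line 3 (pop(3) -> b = 11): lst = [18, 7, 11]
After line 4 (pop(0) -> c = 18): lst = [7, 11]

[7, 11]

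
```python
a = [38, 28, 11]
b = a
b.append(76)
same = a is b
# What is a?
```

After line 1: a = [38, 28, 11]
After line 2 (b = a is an alias, same object): a = [38, 28, 11], b = [38, 28, 11]
After line 3 (b.append mutates the shared list): a = [38, 28, 11, 76], b = [38, 28, 11, 76]
After line 4 (same = a is b; same object -> True): same = True

[38, 28, 11, 76]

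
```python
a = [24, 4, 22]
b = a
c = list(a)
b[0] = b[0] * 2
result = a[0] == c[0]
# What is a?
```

After line 1: a = [24, 4, 22]
After line 2 (b = a, alias): a = [24, 4, 22], b = [24, 4, 22]
After line 3 (c = list(a) is a copy, new object): c = [24, 4, 22]
After line 4 (b[0] = 24 * 2 = 48; mutates shared a/b): a = b = [48, 4, 22], c = [24, 4, 22]
After line 5 (a[0] = 48, c[0] = 24; result = False)

[48, 4, 22]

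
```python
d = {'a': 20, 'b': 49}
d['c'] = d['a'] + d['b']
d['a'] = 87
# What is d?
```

After line 1: d = {'a': 20, 'b': 49}
After line 2 (d['c'] = 20 + 49): d = {'a': 20, 'b': 49, 'c': 69}
After line 3: d = {'a': 87, 'b': 49, 'c': 69}

{'a': 87, 'b': 49, 'c': 69}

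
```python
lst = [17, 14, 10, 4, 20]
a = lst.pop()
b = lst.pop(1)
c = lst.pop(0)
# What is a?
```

After line 1: lst = [17, 14, 10, 4, 20]
After line 2 (pop() -> a = 20): lst = [17, 14, 10, 4]
After line 3 (pop(1) -> b = 14): lst = [17, 10, 4]
After line 4 (pop(0) -> c = 17): lst = [10, 4]

20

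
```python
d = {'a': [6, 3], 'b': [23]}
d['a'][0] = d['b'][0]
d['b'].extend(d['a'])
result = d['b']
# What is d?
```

After line 1: d = {'a': [6, 3], 'b': [23]}
After line 2 (a[0] = b[0] = 23): d = {'a': [23, 3], 'b': [23]}
After line 3 (b.extend(a) appends [23, 3]): d = {'a': [23, 3], 'b': [23, 23, 3]}
After line 4: result = d['b'] = [23, 23, 3]

{'a': [23, 3], 'b': [23, 23, 3]}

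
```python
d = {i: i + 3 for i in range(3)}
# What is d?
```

{0: 3, 1: 4, 2: 5}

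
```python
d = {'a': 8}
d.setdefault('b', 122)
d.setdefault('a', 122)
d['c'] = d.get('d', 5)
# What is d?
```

After line 1: d = {'a': 8}
After line 2 (setdefault adds 'b'=122): d = {'a': 8, 'b': 122}
After line 3 (setdefault 'a' no-op, already exists): d = {'a': 8, 'b': 122}
After line 4 (get('d', 5) returns default since 'd' not in d): d = {'a': 8, 'b': 122, 'c': 5}

{'a': 8, 'b': 122, 'c': 5}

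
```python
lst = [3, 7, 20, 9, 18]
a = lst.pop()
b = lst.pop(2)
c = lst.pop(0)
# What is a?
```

After line 1: lst = [3, 7, 20, 9, 18]
After line 2 (pop() -> a = 18): lst = [3, 7, 20, 9]
After line 3 (pop(2) -> b = 20): lst = [3, 7, 9]
After line 4 (pop(0) -> c = 3): lst = [7, 9]

18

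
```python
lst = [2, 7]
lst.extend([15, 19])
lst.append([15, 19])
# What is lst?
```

After line 1: lst = [2, 7]
After line 2 (extend unpacks [15, 19]): lst = [2, 7, 15, 19]
After line 3 (append adds [15, 19] as single element): lst = [2, 7, 15, 19, [15, 19]]

[2, 7, 15, 19, [15, 19]]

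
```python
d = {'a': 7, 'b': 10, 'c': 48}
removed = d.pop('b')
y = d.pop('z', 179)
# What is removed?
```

After line 1: d = {'a': 7, 'b': 10, 'c': 48}
After line 2 (pop 'b' returns 10): d = {'a': 7, 'c': 48}, removed = 10
After line 3 (pop 'z' missing, returns default 179): d = {'a': 7, 'c': 48}, y = 179

10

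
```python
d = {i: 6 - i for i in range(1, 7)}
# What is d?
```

{1: 5, 2: 4, 3: 3, 4: 2, 5: 1, 6: 0}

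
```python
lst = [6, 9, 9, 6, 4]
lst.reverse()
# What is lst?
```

[4, 6, 9, 9, 6]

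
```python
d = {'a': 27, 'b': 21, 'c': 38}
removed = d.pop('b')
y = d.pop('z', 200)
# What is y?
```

After line 1: d = {'a': 27, 'b': 21, 'c': 38}
After line 2 (pop 'b' returns 21): d = {'a': 27, 'c': 38}, removed = 21
After line 3 (pop 'z' missing, returns default 200): d = {'a': 27, 'c': 38}, y = 200

200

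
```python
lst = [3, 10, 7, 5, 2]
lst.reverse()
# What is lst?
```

[2, 5, 7, 10, 3]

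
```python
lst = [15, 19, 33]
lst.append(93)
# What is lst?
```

[15, 19, 33, 93]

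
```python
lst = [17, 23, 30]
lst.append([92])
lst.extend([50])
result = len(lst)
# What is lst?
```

After line 1: lst = [17, 23, 30]
After line 2 (append adds [92] as single element): lst = [17, 23, 30, [92]]
After line 3 (extend unpacks [50], adds 50): lst = [17, 23, 30, [92], 50]
After line 4: result = len(lst) = 5

[17, 23, 30, [92], 50]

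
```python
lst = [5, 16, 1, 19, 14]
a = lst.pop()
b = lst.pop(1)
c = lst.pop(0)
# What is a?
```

After line 1: lst = [5, 16, 1, 19, 14]
After line 2 (pop() -> a = 14): lst = [5, 16, 1, 19]
After line 3 (pop(1) -> b = 16): lst = [5, 1, 19]
After line 4 (pop(0) -> c = 5): lst = [1, 19]

14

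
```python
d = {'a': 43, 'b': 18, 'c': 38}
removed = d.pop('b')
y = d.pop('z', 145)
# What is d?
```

After line 1: d = {'a': 43, 'b': 18, 'c': 38}
After line 2 (pop 'b' returns 18): d = {'a': 43, 'c': 38}, removed = 18
After line 3 (pop 'z' missing, returns default 145): d = {'a': 43, 'c': 38}, y = 145

{'a': 43, 'c': 38}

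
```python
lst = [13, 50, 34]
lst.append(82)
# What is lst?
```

[13, 50, 34, 82]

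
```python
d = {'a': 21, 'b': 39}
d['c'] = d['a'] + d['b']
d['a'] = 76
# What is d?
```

After line 1: d = {'a': 21, 'b': 39}
After line 2 (d['c'] = 21 + 39): d = {'a': 21, 'b': 39, 'c': 60}
After line 3: d = {'a': 76, 'b': 39, 'c': 60}

{'a': 76, 'b': 39, 'c': 60}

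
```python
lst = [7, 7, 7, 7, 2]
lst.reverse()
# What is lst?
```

[2, 7, 7, 7, 7]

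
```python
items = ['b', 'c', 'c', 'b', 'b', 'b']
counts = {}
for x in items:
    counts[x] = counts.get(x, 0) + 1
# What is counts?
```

Initial: counts = {}, items = ['b', 'c', 'c', 'b', 'b', 'b']
See 'b': counts = {'b': 1}
See 'c': counts = {'b': 1, 'c': 1}
See 'c': counts = {'b': 1, 'c': 2}
See 'b': counts = {'b': 2, 'c': 2}
See 'b': counts = {'b': 3, 'c': 2}
See 'b': counts = {'b': 4, 'c': 2}

{'b': 4, 'c': 2}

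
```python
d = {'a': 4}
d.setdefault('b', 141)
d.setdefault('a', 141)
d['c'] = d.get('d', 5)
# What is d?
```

After line 1: d = {'a': 4}
After line 2 (setdefault adds 'b'=141): d = {'a': 4, 'b': 141}
After line 3 (setdefault 'a' no-op, already exists): d = {'a': 4, 'b': 141}
After line 4 (get('d', 5) returns default since 'd' not in d): d = {'a': 4, 'b': 141, 'c': 5}

{'a': 4, 'b': 141, 'c': 5}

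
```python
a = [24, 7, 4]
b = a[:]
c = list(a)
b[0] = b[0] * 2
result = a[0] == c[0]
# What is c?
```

After line 1: a = [24, 7, 4]
After line 2 (b = a[:], copy): a = [24, 7, 4], b = [24, 7, 4]
After line 3 (c = list(a) is a copy, new object): c = [24, 7, 4]
After line 4 (b[0] = 24 * 2 = 48; only b mutates (copy)): a = [24, 7, 4], b = [48, 7, 4], c = [24, 7, 4]
After line 5 (a[0] = 24, c[0] = 24; result = True)

[24, 7, 4]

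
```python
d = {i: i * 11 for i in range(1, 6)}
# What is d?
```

{1: 11, 2: 22, 3: 33, 4: 44, 5: 55}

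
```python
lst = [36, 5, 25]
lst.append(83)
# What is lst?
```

[36, 5, 25, 83]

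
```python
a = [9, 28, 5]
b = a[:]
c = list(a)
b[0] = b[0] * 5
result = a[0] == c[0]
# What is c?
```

After line 1: a = [9, 28, 5]
After line 2 (b = a[:], copy): a = [9, 28, 5], b = [9, 28, 5]
After line 3 (c = list(a) is a copy, new object): c = [9, 28, 5]
After line 4 (b[0] = 9 * 5 = 45; only b mutates (copy)): a = [9, 28, 5], b = [45, 28, 5], c = [9, 28, 5]
After line 5 (a[0] = 9, c[0] = 9; result = True)

[9, 28, 5]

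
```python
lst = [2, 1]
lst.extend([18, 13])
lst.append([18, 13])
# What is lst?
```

After line 1: lst = [2, 1]
After line 2 (extend unpacks [18, 13]): lst = [2, 1, 18, 13]
After line 3 (append adds [18, 13] as single element): lst = [2, 1, 18, 13, [18, 13]]

[2, 1, 18, 13, [18, 13]]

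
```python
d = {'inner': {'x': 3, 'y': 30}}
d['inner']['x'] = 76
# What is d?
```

After line 1: d = {'inner': {'x': 3, 'y': 30}}
After line 2 (inner x overwritten): d = {'inner': {'x': 76, 'y': 30}}

{'inner': {'x': 76, 'y': 30}}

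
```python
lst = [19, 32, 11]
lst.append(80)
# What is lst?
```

[19, 32, 11, 80]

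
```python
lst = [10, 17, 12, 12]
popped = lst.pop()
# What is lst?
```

[10, 17, 12]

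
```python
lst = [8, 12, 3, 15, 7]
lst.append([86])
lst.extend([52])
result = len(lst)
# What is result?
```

After line 1: lst = [8, 12, 3, 15, 7]
After line 2 (append adds [86] as single element): lst = [8, 12, 3, 15, 7, [86]]
After line 3 (extend unpacks [52], adds 52): lst = [8, 12, 3, 15, 7, [86], 52]
After line 4: result = len(lst) = 7

7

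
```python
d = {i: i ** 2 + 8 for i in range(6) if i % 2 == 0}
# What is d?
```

{0: 8, 2: 12, 4: 24}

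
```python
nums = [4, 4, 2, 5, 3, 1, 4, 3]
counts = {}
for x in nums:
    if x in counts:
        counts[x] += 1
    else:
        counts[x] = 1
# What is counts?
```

Initial: counts = {}, nums = [4, 4, 2, 5, 3, 1, 4, 3]
See 4: counts = {4: 1}
See 4: counts = {4: 2}
See 2: counts = {4: 2, 2: 1}
See 5: counts = {4: 2, 2: 1, 5: 1}
See 3: counts = {4: 2, 2: 1, 5: 1, 3: 1}
See 1: counts = {4: 2, 2: 1, 5: 1, 3: 1, 1: 1}
See 4: counts = {4: 3, 2: 1, 5: 1, 3: 1, 1: 1}
See 3: counts = {4: 3, 2: 1, 5: 1, 3: 2, 1: 1}

{4: 3, 2: 1, 5: 1, 3: 2, 1: 1}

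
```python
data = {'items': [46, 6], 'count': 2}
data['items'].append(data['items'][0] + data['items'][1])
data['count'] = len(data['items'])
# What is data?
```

After line 1: data = {'items': [46, 6], 'count': 2}
After line 2 (append 46 + 6 = 52): data = {'items': [46, 6, 52], 'count': 2}
After line 3 (count = len(items) = 3): data = {'items': [46, 6, 52], 'count': 3}

{'items': [46, 6, 52], 'count': 3}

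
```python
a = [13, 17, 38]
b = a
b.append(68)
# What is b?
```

After line 1: a = [13, 17, 38]
After line 2 (b = a is an alias, same object): a = [13, 17, 38], b = [13, 17, 38]
After line 3 (b.append mutates the shared list): a = [13, 17, 38, 68], b = [13, 17, 38, 68]

[13, 17, 38, 68]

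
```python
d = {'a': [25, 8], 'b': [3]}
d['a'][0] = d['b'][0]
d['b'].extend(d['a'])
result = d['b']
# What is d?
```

After line 1: d = {'a': [25, 8], 'b': [3]}
After line 2 (a[0] = b[0] = 3): d = {'a': [3, 8], 'b': [3]}
After line 3 (b.extend(a) appends [3, 8]): d = {'a': [3, 8], 'b': [3, 3, 8]}
After line 4: result = d['b'] = [3, 3, 8]

{'a': [3, 8], 'b': [3, 3, 8]}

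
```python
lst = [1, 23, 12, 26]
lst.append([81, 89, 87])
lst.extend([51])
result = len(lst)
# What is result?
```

After line 1: lst = [1, 23, 12, 26]
After line 2 (append adds [81, 89, 87] as single element): lst = [1, 23, 12, 26, [81, 89, 87]]
After line 3 (extend unpacks [51], adds 51): lst = [1, 23, 12, 26, [81, 89, 87], 51]
After line 4: result = len(lst) = 6

6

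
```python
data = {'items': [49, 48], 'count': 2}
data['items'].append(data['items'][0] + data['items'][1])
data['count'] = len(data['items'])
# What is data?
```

After line 1: data = {'items': [49, 48], 'count': 2}
After line 2 (append 49 + 48 = 97): data = {'items': [49, 48, 97], 'count': 2}
After line 3 (count = len(items) = 3): data = {'items': [49, 48, 97], 'count': 3}

{'items': [49, 48, 97], 'count': 3}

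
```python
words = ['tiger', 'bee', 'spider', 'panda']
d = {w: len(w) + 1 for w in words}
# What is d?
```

{'tiger': 6, 'bee': 4, 'spider': 7, 'panda': 6}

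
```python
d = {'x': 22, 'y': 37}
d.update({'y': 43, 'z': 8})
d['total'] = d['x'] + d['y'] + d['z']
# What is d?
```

After line 1: d = {'x': 22, 'y': 37}
After line 2 (y overwritten, z added): d = {'x': 22, 'y': 43, 'z': 8}
After line 3 (total = 22 + 43 + 8 = 73): d = {'x': 22, 'y': 43, 'z': 8, 'total': 73}

{'x': 22, 'y': 43, 'z': 8, 'total': 73}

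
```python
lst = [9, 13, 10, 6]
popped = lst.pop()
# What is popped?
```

6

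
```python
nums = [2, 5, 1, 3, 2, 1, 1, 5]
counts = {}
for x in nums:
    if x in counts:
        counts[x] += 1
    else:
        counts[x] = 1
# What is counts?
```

Initial: counts = {}, nums = [2, 5, 1, 3, 2, 1, 1, 5]
See 2: counts = {2: 1}
See 5: counts = {2: 1, 5: 1}
See 1: counts = {2: 1, 5: 1, 1: 1}
See 3: counts = {2: 1, 5: 1, 1: 1, 3: 1}
See 2: counts = {2: 2, 5: 1, 1: 1, 3: 1}
See 1: counts = {2: 2, 5: 1, 1: 2, 3: 1}
See 1: counts = {2: 2, 5: 1, 1: 3, 3: 1}
See 5: counts = {2: 2, 5: 2, 1: 3, 3: 1}

{2: 2, 5: 2, 1: 3, 3: 1}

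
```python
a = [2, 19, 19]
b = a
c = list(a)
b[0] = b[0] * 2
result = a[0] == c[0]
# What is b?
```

After line 1: a = [2, 19, 19]
After line 2 (b = a, alias): a = [2, 19, 19], b = [2, 19, 19]
After line 3 (c = list(a) is a copy, new object): c = [2, 19, 19]
After line 4 (b[0] = 2 * 2 = 4; mutates shared a/b): a = b = [4, 19, 19], c = [2, 19, 19]
After line 5 (a[0] = 4, c[0] = 2; result = False)

[4, 19, 19]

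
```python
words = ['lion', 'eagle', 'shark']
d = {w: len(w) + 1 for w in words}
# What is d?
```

{'lion': 5, 'eagle': 6, 'shark': 6}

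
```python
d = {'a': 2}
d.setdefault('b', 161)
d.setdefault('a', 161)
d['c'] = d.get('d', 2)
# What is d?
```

After line 1: d = {'a': 2}
After line 2 (setdefault adds 'b'=161): d = {'a': 2, 'b': 161}
After line 3 (setdefault 'a' no-op, already exists): d = {'a': 2, 'b': 161}
After line 4 (get('d', 2) returns default since 'd' not in d): d = {'a': 2, 'b': 161, 'c': 2}

{'a': 2, 'b': 161, 'c': 2}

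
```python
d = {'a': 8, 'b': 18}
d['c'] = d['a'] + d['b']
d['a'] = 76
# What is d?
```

After line 1: d = {'a': 8, 'b': 18}
After line 2 (d['c'] = 8 + 18): d = {'a': 8, 'b': 18, 'c': 26}
After line 3: d = {'a': 76, 'b': 18, 'c': 26}

{'a': 76, 'b': 18, 'c': 26}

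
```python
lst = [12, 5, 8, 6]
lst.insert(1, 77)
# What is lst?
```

[12, 77, 5, 8, 6]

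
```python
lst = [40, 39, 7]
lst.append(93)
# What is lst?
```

[40, 39, 7, 93]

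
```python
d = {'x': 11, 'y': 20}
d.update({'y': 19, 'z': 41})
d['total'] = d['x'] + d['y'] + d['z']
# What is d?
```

After line 1: d = {'x': 11, 'y': 20}
After line 2 (y overwritten, z added): d = {'x': 11, 'y': 19, 'z': 41}
After line 3 (total = 11 + 19 + 41 = 71): d = {'x': 11, 'y': 19, 'z': 41, 'total': 71}

{'x': 11, 'y': 19, 'z': 41, 'total': 71}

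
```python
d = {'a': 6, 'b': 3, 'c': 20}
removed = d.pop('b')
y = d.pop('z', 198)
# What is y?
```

After line 1: d = {'a': 6, 'b': 3, 'c': 20}
After line 2 (pop 'b' returns 3): d = {'a': 6, 'c': 20}, removed = 3
After line 3 (pop 'z' missing, returns default 198): d = {'a': 6, 'c': 20}, y = 198

198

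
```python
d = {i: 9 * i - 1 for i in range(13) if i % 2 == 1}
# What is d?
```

{1: 8, 3: 26, 5: 44, 7: 62, 9: 80, 11: 98}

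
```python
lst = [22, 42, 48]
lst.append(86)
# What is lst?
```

[22, 42, 48, 86]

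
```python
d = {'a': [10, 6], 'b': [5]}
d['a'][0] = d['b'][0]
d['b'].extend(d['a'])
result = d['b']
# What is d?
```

After line 1: d = {'a': [10, 6], 'b': [5]}
After line 2 (a[0] = b[0] = 5): d = {'a': [5, 6], 'b': [5]}
After line 3 (b.extend(a) appends [5, 6]): d = {'a': [5, 6], 'b': [5, 5, 6]}
After line 4: result = d['b'] = [5, 5, 6]

{'a': [5, 6], 'b': [5, 5, 6]}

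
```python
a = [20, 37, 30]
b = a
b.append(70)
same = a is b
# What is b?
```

After line 1: a = [20, 37, 30]
After line 2 (b = a is an alias, same object): a = [20, 37, 30], b = [20, 37, 30]
After line 3 (b.append mutates the shared list): a = [20, 37, 30, 70], b = [20, 37, 30, 70]
After line 4 (same = a is b; same object -> True): same = True

[20, 37, 30, 70]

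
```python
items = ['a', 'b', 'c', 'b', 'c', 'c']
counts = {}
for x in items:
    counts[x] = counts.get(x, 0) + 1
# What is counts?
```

Initial: counts = {}, items = ['a', 'b', 'c', 'b', 'c', 'c']
See 'a': counts = {'a': 1}
See 'b': counts = {'a': 1, 'b': 1}
See 'c': counts = {'a': 1, 'b': 1, 'c': 1}
See 'b': counts = {'a': 1, 'b': 2, 'c': 1}
See 'c': counts = {'a': 1, 'b': 2, 'c': 2}
See 'c': counts = {'a': 1, 'b': 2, 'c': 3}

{'a': 1, 'b': 2, 'c': 3}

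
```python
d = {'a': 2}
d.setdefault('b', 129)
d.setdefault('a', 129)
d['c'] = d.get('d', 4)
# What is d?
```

After line 1: d = {'a': 2}
After line 2 (setdefault adds 'b'=129): d = {'a': 2, 'b': 129}
After line 3 (setdefault 'a' no-op, already exists): d = {'a': 2, 'b': 129}
After line 4 (get('d', 4) returns default since 'd' not in d): d = {'a': 2, 'b': 129, 'c': 4}

{'a': 2, 'b': 129, 'c': 4}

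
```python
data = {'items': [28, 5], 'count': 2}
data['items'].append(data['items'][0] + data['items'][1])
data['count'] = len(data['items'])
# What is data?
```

After line 1: data = {'items': [28, 5], 'count': 2}
After line 2 (append 28 + 5 = 33): data = {'items': [28, 5, 33], 'count': 2}
After line 3 (count = len(items) = 3): data = {'items': [28, 5, 33], 'count': 3}

{'items': [28, 5, 33], 'count': 3}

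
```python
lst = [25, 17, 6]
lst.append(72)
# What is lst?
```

[25, 17, 6, 72]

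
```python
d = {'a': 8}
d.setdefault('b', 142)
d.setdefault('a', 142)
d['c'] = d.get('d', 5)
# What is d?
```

After line 1: d = {'a': 8}
After line 2 (setdefault adds 'b'=142): d = {'a': 8, 'b': 142}
After line 3 (setdefault 'a' no-op, already exists): d = {'a': 8, 'b': 142}
After line 4 (get('d', 5) returns default since 'd' not in d): d = {'a': 8, 'b': 142, 'c': 5}

{'a': 8, 'b': 142, 'c': 5}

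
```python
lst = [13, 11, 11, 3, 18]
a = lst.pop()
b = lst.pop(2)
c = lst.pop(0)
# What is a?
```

After line 1: lst = [13, 11, 11, 3, 18]
After line 2 (pop() -> a = 18): lst = [13, 11, 11, 3]
After line 3 (pop(2) -> b = 11): lst = [13, 11, 3]
After line 4 (pop(0) -> c = 13): lst = [11, 3]

18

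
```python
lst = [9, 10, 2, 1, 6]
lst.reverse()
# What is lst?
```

[6, 1, 2, 10, 9]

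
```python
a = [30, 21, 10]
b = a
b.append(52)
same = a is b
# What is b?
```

After line 1: a = [30, 21, 10]
After line 2 (b = a is an alias, same object): a = [30, 21, 10], b = [30, 21, 10]
After line 3 (b.append mutates the shared list): a = [30, 21, 10, 52], b = [30, 21, 10, 52]
After line 4 (same = a is b; same object -> True): same = True

[30, 21, 10, 52]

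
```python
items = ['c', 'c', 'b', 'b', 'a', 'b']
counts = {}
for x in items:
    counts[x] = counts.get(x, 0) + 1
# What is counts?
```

Initial: counts = {}, items = ['c', 'c', 'b', 'b', 'a', 'b']
See 'c': counts = {'c': 1}
See 'c': counts = {'c': 2}
See 'b': counts = {'c': 2, 'b': 1}
See 'b': counts = {'c': 2, 'b': 2}
See 'a': counts = {'c': 2, 'b': 2, 'a': 1}
See 'b': counts = {'c': 2, 'b': 3, 'a': 1}

{'c': 2, 'b': 3, 'a': 1}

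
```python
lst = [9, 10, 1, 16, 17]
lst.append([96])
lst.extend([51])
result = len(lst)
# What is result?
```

After line 1: lst = [9, 10, 1, 16, 17]
After line 2 (append adds [96] as single element): lst = [9, 10, 1, 16, 17, [96]]
After line 3 (extend unpacks [51], adds 51): lst = [9, 10, 1, 16, 17, [96], 51]
After line 4: result = len(lst) = 7

7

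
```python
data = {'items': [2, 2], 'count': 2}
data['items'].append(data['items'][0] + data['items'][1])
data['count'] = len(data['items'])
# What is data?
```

After line 1: data = {'items': [2, 2], 'count': 2}
After line 2 (append 2 + 2 = 4): data = {'items': [2, 2, 4], 'count': 2}
After line 3 (count = len(items) = 3): data = {'items': [2, 2, 4], 'count': 3}

{'items': [2, 2, 4], 'count': 3}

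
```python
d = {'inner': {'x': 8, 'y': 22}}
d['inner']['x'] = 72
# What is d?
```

After line 1: d = {'inner': {'x': 8, 'y': 22}}
After line 2 (inner x overwritten): d = {'inner': {'x': 72, 'y': 22}}

{'inner': {'x': 72, 'y': 22}}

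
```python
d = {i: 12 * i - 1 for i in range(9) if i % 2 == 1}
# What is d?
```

{1: 11, 3: 35, 5: 59, 7: 83}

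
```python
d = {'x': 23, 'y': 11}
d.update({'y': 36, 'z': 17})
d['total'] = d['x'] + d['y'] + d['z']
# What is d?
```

After line 1: d = {'x': 23, 'y': 11}
After line 2 (y overwritten, z added): d = {'x': 23, 'y': 36, 'z': 17}
After line 3 (total = 23 + 36 + 17 = 76): d = {'x': 23, 'y': 36, 'z': 17, 'total': 76}

{'x': 23, 'y': 36, 'z': 17, 'total': 76}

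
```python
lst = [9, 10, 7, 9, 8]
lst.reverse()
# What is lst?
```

[8, 9, 7, 10, 9]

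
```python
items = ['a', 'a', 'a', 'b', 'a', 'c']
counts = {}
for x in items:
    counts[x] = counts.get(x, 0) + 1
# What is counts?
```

Initial: counts = {}, items = ['a', 'a', 'a', 'b', 'a', 'c']
See 'a': counts = {'a': 1}
See 'a': counts = {'a': 2}
See 'a': counts = {'a': 3}
See 'b': counts = {'a': 3, 'b': 1}
See 'a': counts = {'a': 4, 'b': 1}
See 'c': counts = {'a': 4, 'b': 1, 'c': 1}

{'a': 4, 'b': 1, 'c': 1}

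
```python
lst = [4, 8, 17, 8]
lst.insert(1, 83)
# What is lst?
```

[4, 83, 8, 17, 8]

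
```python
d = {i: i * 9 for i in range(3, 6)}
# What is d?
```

{3: 27, 4: 36, 5: 45}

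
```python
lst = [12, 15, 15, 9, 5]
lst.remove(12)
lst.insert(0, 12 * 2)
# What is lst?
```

After line 1: lst = [12, 15, 15, 9, 5]
After line 2 (remove first 12): lst = [15, 15, 9, 5]
After line 3 (insert 24 at index 0): lst = [24, 15, 15, 9, 5]

[24, 15, 15, 9, 5]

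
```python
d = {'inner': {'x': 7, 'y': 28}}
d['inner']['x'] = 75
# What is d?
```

After line 1: d = {'inner': {'x': 7, 'y': 28}}
After line 2 (inner x overwritten): d = {'inner': {'x': 75, 'y': 28}}

{'inner': {'x': 75, 'y': 28}}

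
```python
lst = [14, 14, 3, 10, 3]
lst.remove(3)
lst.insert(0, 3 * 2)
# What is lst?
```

After line 1: lst = [14, 14, 3, 10, 3]
After line 2 (remove first 3): lst = [14, 14, 10, 3]
After line 3 (insert 6 at index 0): lst = [6, 14, 14, 10, 3]

[6, 14, 14, 10, 3]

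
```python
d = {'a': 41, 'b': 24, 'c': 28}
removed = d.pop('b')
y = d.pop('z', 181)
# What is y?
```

After line 1: d = {'a': 41, 'b': 24, 'c': 28}
After line 2 (pop 'b' returns 24): d = {'a': 41, 'c': 28}, removed = 24
After line 3 (pop 'z' missing, returns default 181): d = {'a': 41, 'c': 28}, y = 181

181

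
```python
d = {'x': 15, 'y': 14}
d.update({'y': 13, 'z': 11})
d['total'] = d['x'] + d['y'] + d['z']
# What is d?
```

After line 1: d = {'x': 15, 'y': 14}
After line 2 (y overwritten, z added): d = {'x': 15, 'y': 13, 'z': 11}
After line 3 (total = 15 + 13 + 11 = 39): d = {'x': 15, 'y': 13, 'z': 11, 'total': 39}

{'x': 15, 'y': 13, 'z': 11, 'total': 39}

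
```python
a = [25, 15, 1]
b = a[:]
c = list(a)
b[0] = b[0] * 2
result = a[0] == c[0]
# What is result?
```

After line 1: a = [25, 15, 1]
After line 2 (b = a[:], copy): a = [25, 15, 1], b = [25, 15, 1]
After line 3 (c = list(a) is a copy, new object): c = [25, 15, 1]
After line 4 (b[0] = 25 * 2 = 50; only b mutates (copy)): a = [25, 15, 1], b = [50, 15, 1], c = [25, 15, 1]
After line 5 (a[0] = 25, c[0] = 25; result = True)

True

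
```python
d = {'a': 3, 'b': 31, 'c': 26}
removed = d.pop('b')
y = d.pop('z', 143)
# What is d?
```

After line 1: d = {'a': 3, 'b': 31, 'c': 26}
After line 2 (pop 'b' returns 31): d = {'a': 3, 'c': 26}, removed = 31
After line 3 (pop 'z' missing, returns default 143): d = {'a': 3, 'c': 26}, y = 143

{'a': 3, 'c': 26}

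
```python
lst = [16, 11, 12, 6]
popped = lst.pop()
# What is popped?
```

6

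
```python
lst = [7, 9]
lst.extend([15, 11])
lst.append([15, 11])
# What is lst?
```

After line 1: lst = [7, 9]
After line 2 (extend unpacks [15, 11]): lst = [7, 9, 15, 11]
After line 3 (append adds [15, 11] as single element): lst = [7, 9, 15, 11, [15, 11]]

[7, 9, 15, 11, [15, 11]]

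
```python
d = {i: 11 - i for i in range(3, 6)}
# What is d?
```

{3: 8, 4: 7, 5: 6}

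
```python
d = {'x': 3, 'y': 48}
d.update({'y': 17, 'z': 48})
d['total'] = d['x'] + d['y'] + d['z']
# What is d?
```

After line 1: d = {'x': 3, 'y': 48}
After line 2 (y overwritten, z added): d = {'x': 3, 'y': 17, 'z': 48}
After line 3 (total = 3 + 17 + 48 = 68): d = {'x': 3, 'y': 17, 'z': 48, 'total': 68}

{'x': 3, 'y': 17, 'z': 48, 'total': 68}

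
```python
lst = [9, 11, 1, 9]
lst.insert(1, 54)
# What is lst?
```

[9, 54, 11, 1, 9]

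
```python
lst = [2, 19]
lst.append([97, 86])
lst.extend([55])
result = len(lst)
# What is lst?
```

After line 1: lst = [2, 19]
After line 2 (append adds [97, 86] as single element): lst = [2, 19, [97, 86]]
After line 3 (extend unpacks [55], adds 55): lst = [2, 19, [97, 86], 55]
After line 4: result = len(lst) = 4

[2, 19, [97, 86], 55]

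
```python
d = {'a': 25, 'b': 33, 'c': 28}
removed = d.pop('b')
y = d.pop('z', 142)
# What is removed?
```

After line 1: d = {'a': 25, 'b': 33, 'c': 28}
After line 2 (pop 'b' returns 33): d = {'a': 25, 'c': 28}, removed = 33
After line 3 (pop 'z' missing, returns default 142): d = {'a': 25, 'c': 28}, y = 142

33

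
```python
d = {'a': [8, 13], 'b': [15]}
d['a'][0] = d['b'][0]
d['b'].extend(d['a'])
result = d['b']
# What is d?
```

After line 1: d = {'a': [8, 13], 'b': [15]}
After line 2 (a[0] = b[0] = 15): d = {'a': [15, 13], 'b': [15]}
After line 3 (b.extend(a) appends [15, 13]): d = {'a': [15, 13], 'b': [15, 15, 13]}
After line 4: result = d['b'] = [15, 15, 13]

{'a': [15, 13], 'b': [15, 15, 13]}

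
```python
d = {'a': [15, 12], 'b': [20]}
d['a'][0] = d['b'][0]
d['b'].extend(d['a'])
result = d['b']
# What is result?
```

After line 1: d = {'a': [15, 12], 'b': [20]}
After line 2 (a[0] = b[0] = 20): d = {'a': [20, 12], 'b': [20]}
After line 3 (b.extend(a) appends [20, 12]): d = {'a': [20, 12], 'b': [20, 20, 12]}
After line 4: result = d['b'] = [20, 20, 12]

[20, 20, 12]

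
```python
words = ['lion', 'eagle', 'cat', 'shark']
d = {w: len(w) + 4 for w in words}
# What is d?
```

{'lion': 8, 'eagle': 9, 'cat': 7, 'shark': 9}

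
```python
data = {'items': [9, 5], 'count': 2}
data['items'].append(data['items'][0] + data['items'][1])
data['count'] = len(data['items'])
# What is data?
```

After line 1: data = {'items': [9, 5], 'count': 2}
After line 2 (append 9 + 5 = 14): data = {'items': [9, 5, 14], 'count': 2}
After line 3 (count = len(items) = 3): data = {'items': [9, 5, 14], 'count': 3}

{'items': [9, 5, 14], 'count': 3}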